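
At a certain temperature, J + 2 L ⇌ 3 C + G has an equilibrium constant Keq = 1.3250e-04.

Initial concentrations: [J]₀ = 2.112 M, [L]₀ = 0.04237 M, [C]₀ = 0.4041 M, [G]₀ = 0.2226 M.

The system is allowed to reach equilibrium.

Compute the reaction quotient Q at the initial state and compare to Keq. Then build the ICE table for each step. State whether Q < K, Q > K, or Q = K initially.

Q₀ = 3.874 vs Keq = 1.3250e-04 ⇒ Q>K, reverse
Step 1:
                   J          L          C          G
  I            2.112    0.04237     0.4041     0.2226
  C           0.1151     0.2302    -0.3452    -0.1151
  E            2.227     0.2725    0.05885     0.1075
  solve Keq expr → x = -0.1151; check Q = 1.3250e-04

Q₀ = 3.874; Q > K (proceeds reverse)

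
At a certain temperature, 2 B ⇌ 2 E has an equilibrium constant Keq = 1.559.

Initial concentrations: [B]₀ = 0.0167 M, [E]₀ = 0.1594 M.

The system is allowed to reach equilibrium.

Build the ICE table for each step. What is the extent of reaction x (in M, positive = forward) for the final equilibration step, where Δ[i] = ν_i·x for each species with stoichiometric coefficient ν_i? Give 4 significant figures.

x = -0.03081 M

Q₀ = 91.11 vs Keq = 1.559 ⇒ Q>K, reverse
Step 1:
                   B          E
  init        0.0167     0.1594
  Δ          0.06162   -0.06162
  eq         0.07832    0.09778
  solve Keq expr → x = -0.03081; check Q = 1.559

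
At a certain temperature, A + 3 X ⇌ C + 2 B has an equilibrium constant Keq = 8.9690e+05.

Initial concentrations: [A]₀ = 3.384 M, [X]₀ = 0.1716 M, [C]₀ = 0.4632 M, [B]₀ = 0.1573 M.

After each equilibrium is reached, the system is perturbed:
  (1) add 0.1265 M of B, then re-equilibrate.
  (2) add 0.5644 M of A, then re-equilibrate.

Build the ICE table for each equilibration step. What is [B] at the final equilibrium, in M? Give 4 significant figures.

[B]_eq = 0.3963 M

Q₀ = 0.6703 vs Keq = 8.9690e+05 ⇒ Q<K, forward
Step 1:
                  A         X         C         B
  init        3.384    0.1716    0.4632    0.1573
  Δ        -0.05642   -0.1693   0.05642    0.1128
  eq          3.328  0.002333    0.5196    0.2701
  solve Keq expr → x = 0.05642; check Q = 8.9690e+05
Then add 0.1265 M of B.
Step 2:
                  A         X         C         B
  init        3.328  0.002333    0.5196    0.3966
  Δ       2.2606e-04 6.7817e-04 -2.2606e-04 -4.5211e-04
  eq          3.328  0.003012    0.5194    0.3962
  solve Keq expr → x = -2.2606e-04; check Q = 8.9690e+05
Then add 0.5644 M of A.
Step 3:
                  A         X         C         B
  init        3.892  0.003012    0.5194    0.3962
  Δ       -5.0880e-05 -1.5264e-04 5.0880e-05 1.0176e-04
  eq          3.892  0.002859    0.5194    0.3963
  solve Keq expr → x = 5.0880e-05; check Q = 8.9690e+05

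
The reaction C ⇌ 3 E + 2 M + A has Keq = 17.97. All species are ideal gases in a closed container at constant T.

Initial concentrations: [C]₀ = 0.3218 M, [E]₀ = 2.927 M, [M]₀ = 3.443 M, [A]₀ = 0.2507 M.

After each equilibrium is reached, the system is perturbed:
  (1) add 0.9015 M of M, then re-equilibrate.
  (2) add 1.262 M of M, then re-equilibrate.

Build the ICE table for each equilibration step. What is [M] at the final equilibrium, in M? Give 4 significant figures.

[M]_eq = 5.168 M

Q₀ = 231.6 vs Keq = 17.97 ⇒ Q>K, reverse
Step 1:
                    C           E           M           A
  I            0.3218       2.927       3.443      0.2507
  C            0.1806     -0.5419     -0.3613     -0.1806
  E            0.5024       2.385       3.082     0.07007
  solve Keq expr → x = -0.1806; check Q = 17.97
Then add 0.9015 M of M.
Step 2:
                    C           E           M           A
  I            0.5024       2.385       3.983     0.07007
  C           0.02153    -0.06459    -0.04306    -0.02153
  E             0.524       2.321        3.94     0.04854
  solve Keq expr → x = -0.02153; check Q = 17.97
Then add 1.262 M of M.
Step 3:
                    C           E           M           A
  I             0.524       2.321       5.202     0.04854
  C           0.01733      -0.052    -0.03467    -0.01733
  E            0.5413       2.269       5.168      0.0312
  solve Keq expr → x = -0.01733; check Q = 17.97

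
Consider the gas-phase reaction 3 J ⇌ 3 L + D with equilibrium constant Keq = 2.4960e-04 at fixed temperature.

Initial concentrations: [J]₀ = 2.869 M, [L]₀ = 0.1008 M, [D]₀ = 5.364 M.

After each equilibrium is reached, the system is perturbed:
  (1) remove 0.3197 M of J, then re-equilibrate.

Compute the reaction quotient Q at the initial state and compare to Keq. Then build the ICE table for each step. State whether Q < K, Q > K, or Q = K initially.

Q₀ = 2.3264e-04; Q < K (proceeds forward)

Q₀ = 2.3264e-04 vs Keq = 2.4960e-04 ⇒ Q<K, forward
Step 1:
                   J          L          D
  init         2.869     0.1008      5.364
  Δ        -0.002305   0.002305 7.6831e-04
  eq           2.867     0.1031      5.365
  solve Keq expr → x = 7.6831e-04; check Q = 2.4960e-04
Then remove 0.3197 M of J.
Step 2:
                   J          L          D
  init         2.547     0.1031      5.365
  Δ          0.01108   -0.01108  -0.003693
  eq           2.558    0.09203      5.361
  solve Keq expr → x = -0.003693; check Q = 2.4960e-04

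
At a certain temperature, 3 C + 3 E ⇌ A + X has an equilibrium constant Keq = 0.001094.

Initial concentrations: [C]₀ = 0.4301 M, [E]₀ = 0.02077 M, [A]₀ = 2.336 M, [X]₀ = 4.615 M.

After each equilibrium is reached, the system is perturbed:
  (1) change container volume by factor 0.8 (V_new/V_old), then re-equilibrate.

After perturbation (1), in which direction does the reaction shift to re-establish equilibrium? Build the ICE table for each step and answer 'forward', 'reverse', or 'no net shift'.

Direction: forward

Q₀ = 1.5123e+07 vs Keq = 0.001094 ⇒ Q>K, reverse
Step 1:
                  C         E         A         X
  init       0.4301   0.02077     2.336     4.615
  Δ           3.668     3.668    -1.223    -1.223
  eq          4.098     3.688     1.113     3.392
  solve Keq expr → x = -1.223; check Q = 0.001094
Then change container volume by factor 0.8 (V_new/V_old).
Step 2:
                  C         E         A         X
  init        5.122     4.611     1.392     4.241
  Δ         -0.5528   -0.5528    0.1843    0.1843
  eq          4.569     4.058     1.576     4.425
  solve Keq expr → x = 0.1843; check Q = 0.001094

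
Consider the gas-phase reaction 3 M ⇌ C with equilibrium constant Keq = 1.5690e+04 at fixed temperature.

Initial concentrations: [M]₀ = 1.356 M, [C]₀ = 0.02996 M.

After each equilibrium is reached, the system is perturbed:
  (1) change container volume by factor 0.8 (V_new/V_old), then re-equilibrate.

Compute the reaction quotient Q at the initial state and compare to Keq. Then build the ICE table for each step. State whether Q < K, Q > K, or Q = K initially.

Q₀ = 0.01202; Q < K (proceeds forward)

Q₀ = 0.01202 vs Keq = 1.5690e+04 ⇒ Q<K, forward
Step 1:
                  M         C
  init        1.356   0.02996
  Δ          -1.325    0.4416
  eq        0.03109    0.4716
  solve Keq expr → x = 0.4416; check Q = 1.5690e+04
Then change container volume by factor 0.8 (V_new/V_old).
Step 2:
                  M         C
  init      0.03887    0.5895
  Δ       -0.005338  0.001779
  eq        0.03353    0.5913
  solve Keq expr → x = 0.001779; check Q = 1.5690e+04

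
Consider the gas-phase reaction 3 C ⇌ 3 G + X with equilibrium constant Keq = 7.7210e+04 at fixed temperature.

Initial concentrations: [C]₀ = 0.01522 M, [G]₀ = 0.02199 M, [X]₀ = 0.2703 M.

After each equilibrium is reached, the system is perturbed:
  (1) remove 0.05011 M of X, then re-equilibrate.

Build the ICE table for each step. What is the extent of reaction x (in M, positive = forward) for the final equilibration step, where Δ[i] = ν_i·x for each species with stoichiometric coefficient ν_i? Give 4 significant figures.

x = 1.1920e-05 M

Q₀ = 0.8152 vs Keq = 7.7210e+04 ⇒ Q<K, forward
Step 1:
                  C         G         X
  I         0.01522   0.02199    0.2703
  C        -0.01466   0.01466  0.004887
  E       5.5984e-04   0.03665    0.2752
  solve Keq expr → x = 0.004887; check Q = 7.7210e+04
Then remove 0.05011 M of X.
Step 2:
                  C         G         X
  I       5.5984e-04   0.03665    0.2251
  C       -3.5761e-05 3.5761e-05 1.1920e-05
  E       5.2407e-04   0.03669    0.2251
  solve Keq expr → x = 1.1920e-05; check Q = 7.7210e+04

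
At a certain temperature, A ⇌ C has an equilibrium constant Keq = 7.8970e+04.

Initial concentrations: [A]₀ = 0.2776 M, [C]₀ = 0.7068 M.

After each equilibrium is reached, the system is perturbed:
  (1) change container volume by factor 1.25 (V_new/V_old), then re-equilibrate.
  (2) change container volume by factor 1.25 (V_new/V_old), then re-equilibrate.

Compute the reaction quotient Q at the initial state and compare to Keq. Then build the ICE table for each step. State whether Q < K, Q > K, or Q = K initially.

Q₀ = 2.546; Q < K (proceeds forward)

Q₀ = 2.546 vs Keq = 7.8970e+04 ⇒ Q<K, forward
Step 1:
                  A         C
  I          0.2776    0.7068
  C         -0.2776    0.2776
  E       1.2465e-05    0.9844
  solve Keq expr → x = 0.2776; check Q = 7.8970e+04
Then change container volume by factor 1.25 (V_new/V_old).
Step 2:
                  A         C
  I       9.9723e-06    0.7875
  C               0         0
  E       9.9723e-06    0.7875
  solve Keq expr → x = 0; check Q = 7.8970e+04
Then change container volume by factor 1.25 (V_new/V_old).
Step 3:
                  A         C
  I       7.9778e-06      0.63
  C               0         0
  E       7.9778e-06      0.63
  solve Keq expr → x = 0; check Q = 7.8970e+04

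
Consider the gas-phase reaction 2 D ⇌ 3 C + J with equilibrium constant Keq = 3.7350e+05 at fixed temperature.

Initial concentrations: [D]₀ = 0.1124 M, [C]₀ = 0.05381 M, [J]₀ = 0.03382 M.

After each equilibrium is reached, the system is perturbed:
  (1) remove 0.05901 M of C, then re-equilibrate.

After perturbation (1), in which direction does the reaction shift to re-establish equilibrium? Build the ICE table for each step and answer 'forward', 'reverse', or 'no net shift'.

Q₀ = 4.1709e-04 vs Keq = 3.7350e+05 ⇒ Q<K, forward
Step 1:
                   D          C          J
  I           0.1124    0.05381    0.03382
  C          -0.1123     0.1685    0.05617
  E       5.1460e-05     0.2223    0.08999
  solve Keq expr → x = 0.05617; check Q = 3.7350e+05
Then remove 0.05901 M of C.
Step 2:
                   D          C          J
  I       5.1460e-05     0.1633    0.08999
  C       -1.9050e-05 2.8576e-05 9.5252e-06
  E       3.2409e-05     0.1634       0.09
  solve Keq expr → x = 9.5252e-06; check Q = 3.7350e+05

Direction: forward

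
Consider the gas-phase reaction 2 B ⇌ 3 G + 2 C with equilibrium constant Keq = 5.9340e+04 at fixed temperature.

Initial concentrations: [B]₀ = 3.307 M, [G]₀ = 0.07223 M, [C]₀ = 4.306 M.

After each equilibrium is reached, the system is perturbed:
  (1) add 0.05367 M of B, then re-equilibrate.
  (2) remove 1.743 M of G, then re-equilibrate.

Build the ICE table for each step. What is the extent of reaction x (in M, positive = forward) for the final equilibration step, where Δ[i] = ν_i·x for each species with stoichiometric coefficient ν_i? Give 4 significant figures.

x = 0.06725 M

Q₀ = 6.3890e-04 vs Keq = 5.9340e+04 ⇒ Q<K, forward
Step 1:
                   B          G          C
  Initial      3.307    0.07223      4.306
  Change      -3.012      4.517      3.012
  Equil       0.2954       4.59      7.318
  solve Keq expr → x = 1.506; check Q = 5.9340e+04
Then add 0.05367 M of B.
Step 2:
                   B          G          C
  Initial      0.349       4.59      7.318
  Change    -0.04523    0.06785    0.04523
  Equil       0.3038      4.658      7.363
  solve Keq expr → x = 0.02262; check Q = 5.9340e+04
Then remove 1.743 M of G.
Step 3:
                   B          G          C
  Initial     0.3038      2.915      7.363
  Change     -0.1345     0.2018     0.1345
  Equil       0.1693      3.116      7.497
  solve Keq expr → x = 0.06725; check Q = 5.9340e+04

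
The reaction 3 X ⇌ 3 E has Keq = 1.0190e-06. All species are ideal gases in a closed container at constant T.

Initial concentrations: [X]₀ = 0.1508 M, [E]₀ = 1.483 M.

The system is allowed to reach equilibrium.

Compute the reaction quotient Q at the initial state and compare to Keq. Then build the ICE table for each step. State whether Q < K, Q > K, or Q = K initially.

Q₀ = 951.1 vs Keq = 1.0190e-06 ⇒ Q>K, reverse
Step 1:
                    X           E
  I            0.1508       1.483
  C             1.467      -1.467
  E             1.618     0.01628
  solve Keq expr → x = -0.4889; check Q = 1.0190e-06

Q₀ = 951.1; Q > K (proceeds reverse)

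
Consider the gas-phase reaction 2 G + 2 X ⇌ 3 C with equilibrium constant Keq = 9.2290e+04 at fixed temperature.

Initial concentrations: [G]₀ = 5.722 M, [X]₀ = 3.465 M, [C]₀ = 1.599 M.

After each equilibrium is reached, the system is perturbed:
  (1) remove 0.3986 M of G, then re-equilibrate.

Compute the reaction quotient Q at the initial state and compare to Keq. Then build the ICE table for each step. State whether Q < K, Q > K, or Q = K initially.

Q₀ = 0.0104; Q < K (proceeds forward)

Q₀ = 0.0104 vs Keq = 9.2290e+04 ⇒ Q<K, forward
Step 1:
                  G         X         C
  I           5.722     3.465     1.599
  C           -3.44     -3.44     5.159
  E           2.282   0.02534     6.758
  solve Keq expr → x = 1.72; check Q = 9.2290e+04
Then remove 0.3986 M of G.
Step 2:
                  G         X         C
  I           1.884   0.02534     6.758
  C        0.005224  0.005224 -0.007836
  E           1.889   0.03056     6.751
  solve Keq expr → x = -0.002612; check Q = 9.2290e+04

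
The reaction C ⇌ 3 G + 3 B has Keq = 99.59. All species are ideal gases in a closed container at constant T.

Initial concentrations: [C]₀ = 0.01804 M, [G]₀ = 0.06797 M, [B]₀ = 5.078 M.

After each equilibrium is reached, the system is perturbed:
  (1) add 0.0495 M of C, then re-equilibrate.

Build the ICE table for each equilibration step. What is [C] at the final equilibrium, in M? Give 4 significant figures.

[C]_eq = 0.01592 M

Q₀ = 2.279 vs Keq = 99.59 ⇒ Q<K, forward
Step 1:
                  C         G         B
  init      0.01804   0.06797     5.078
  Δ        -0.01594   0.04782   0.04782
  eq       0.002099    0.1158     5.126
  solve Keq expr → x = 0.01594; check Q = 99.59
Then add 0.0495 M of C.
Step 2:
                  C         G         B
  init       0.0516    0.1158     5.126
  Δ        -0.03568     0.107     0.107
  eq        0.01592    0.2228     5.233
  solve Keq expr → x = 0.03568; check Q = 99.59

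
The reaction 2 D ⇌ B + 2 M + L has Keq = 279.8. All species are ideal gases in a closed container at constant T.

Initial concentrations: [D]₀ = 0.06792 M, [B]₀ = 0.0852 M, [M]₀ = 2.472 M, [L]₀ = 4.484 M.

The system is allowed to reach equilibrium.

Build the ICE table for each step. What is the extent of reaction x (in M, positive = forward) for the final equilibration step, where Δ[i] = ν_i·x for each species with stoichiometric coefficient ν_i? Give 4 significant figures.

Q₀ = 506.1 vs Keq = 279.8 ⇒ Q>K, reverse
Step 1:
                  D         B         M         L
  init      0.06792    0.0852     2.472     4.484
  Δ         0.01781 -0.008905  -0.01781 -0.008905
  eq        0.08573   0.07629     2.454     4.475
  solve Keq expr → x = -0.008905; check Q = 279.8

x = -0.008905 M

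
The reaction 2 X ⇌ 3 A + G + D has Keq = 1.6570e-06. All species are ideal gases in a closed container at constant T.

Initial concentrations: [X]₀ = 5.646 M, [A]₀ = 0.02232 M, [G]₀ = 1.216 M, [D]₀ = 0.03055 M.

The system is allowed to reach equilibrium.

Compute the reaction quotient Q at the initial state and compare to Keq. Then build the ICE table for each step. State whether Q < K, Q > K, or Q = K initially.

Q₀ = 1.2958e-08 vs Keq = 1.6570e-06 ⇒ Q<K, forward
Step 1:
                   X          A          G          D
  Initial      5.646    0.02232      1.216    0.03055
  Change    -0.04647    0.06971    0.02324    0.02324
  Equil          5.6    0.09203      1.239    0.05379
  solve Keq expr → x = 0.02324; check Q = 1.6570e-06

Q₀ = 1.2958e-08; Q < K (proceeds forward)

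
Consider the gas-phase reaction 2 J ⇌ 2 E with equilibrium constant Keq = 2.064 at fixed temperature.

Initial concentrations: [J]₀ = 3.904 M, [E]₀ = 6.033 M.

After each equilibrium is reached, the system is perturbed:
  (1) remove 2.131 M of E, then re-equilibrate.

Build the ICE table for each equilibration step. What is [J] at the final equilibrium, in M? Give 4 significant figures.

[J]_eq = 3.204 M

Q₀ = 2.388 vs Keq = 2.064 ⇒ Q>K, reverse
Step 1:
                    J           E
  init          3.904       6.033
  Δ            0.1741     -0.1741
  eq            4.078       5.859
  solve Keq expr → x = -0.08706; check Q = 2.064
Then remove 2.131 M of E.
Step 2:
                    J           E
  init          4.078       3.728
  Δ           -0.8746      0.8746
  eq            3.204       4.602
  solve Keq expr → x = 0.4373; check Q = 2.064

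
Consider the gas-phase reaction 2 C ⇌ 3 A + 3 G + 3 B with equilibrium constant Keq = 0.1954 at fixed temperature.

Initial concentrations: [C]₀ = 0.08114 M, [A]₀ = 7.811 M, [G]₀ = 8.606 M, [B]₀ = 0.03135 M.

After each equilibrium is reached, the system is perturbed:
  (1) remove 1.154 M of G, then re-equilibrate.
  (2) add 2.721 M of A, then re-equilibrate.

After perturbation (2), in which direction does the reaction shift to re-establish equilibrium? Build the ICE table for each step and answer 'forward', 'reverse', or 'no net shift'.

Direction: reverse

Q₀ = 1422 vs Keq = 0.1954 ⇒ Q>K, reverse
Step 1:
                    C           A           G           B
  Initial     0.08114       7.811       8.606     0.03135
  Change      0.01964    -0.02947    -0.02947    -0.02947
  Equil        0.1008       7.782       8.577    0.001883
  solve Keq expr → x = -0.009822; check Q = 0.1954
Then remove 1.154 M of G.
Step 2:
                    C           A           G           B
  Initial      0.1008       7.782       7.423    0.001883
  Change  -1.9321e-04  2.8981e-04  2.8981e-04  2.8981e-04
  Equil        0.1006       7.782       7.423    0.002173
  solve Keq expr → x = 9.6605e-05; check Q = 0.1954
Then add 2.721 M of A.
Step 3:
                    C           A           G           B
  Initial      0.1006        10.5       7.423    0.002173
  Change   3.7250e-04 -5.5875e-04 -5.5875e-04 -5.5875e-04
  Equil         0.101        10.5       7.422    0.001614
  solve Keq expr → x = -1.8625e-04; check Q = 0.1954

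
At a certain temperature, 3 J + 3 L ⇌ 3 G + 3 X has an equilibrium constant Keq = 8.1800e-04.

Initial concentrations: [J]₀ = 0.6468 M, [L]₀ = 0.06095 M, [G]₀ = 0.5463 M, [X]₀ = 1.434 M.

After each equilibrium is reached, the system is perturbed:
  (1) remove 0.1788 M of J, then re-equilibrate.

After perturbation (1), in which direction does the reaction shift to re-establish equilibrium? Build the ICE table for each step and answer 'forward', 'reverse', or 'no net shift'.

Direction: reverse

Q₀ = 7847 vs Keq = 8.1800e-04 ⇒ Q>K, reverse
Step 1:
                   J          L          G          X
  init        0.6468    0.06095     0.5463      1.434
  Δ           0.4853     0.4853    -0.4853    -0.4853
  eq           1.132     0.5463    0.06097     0.9487
  solve Keq expr → x = -0.1618; check Q = 8.1800e-04
Then remove 0.1788 M of J.
Step 2:
                   J          L          G          X
  init        0.9533     0.5463    0.06097     0.9487
  Δ         0.007994   0.007994  -0.007994  -0.007994
  eq          0.9613     0.5543    0.05298     0.9407
  solve Keq expr → x = -0.002665; check Q = 8.1800e-04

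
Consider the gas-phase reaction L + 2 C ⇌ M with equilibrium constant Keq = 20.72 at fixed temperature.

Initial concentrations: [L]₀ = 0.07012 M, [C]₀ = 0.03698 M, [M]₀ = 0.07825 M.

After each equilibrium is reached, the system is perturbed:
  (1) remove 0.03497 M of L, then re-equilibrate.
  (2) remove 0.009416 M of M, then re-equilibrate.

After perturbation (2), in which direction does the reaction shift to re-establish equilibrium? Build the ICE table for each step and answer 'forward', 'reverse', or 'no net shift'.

Q₀ = 816 vs Keq = 20.72 ⇒ Q>K, reverse
Step 1:
                   L          C          M
  I          0.07012    0.03698    0.07825
  C          0.04292    0.08584   -0.04292
  E            0.113     0.1228    0.03533
  solve Keq expr → x = -0.04292; check Q = 20.72
Then remove 0.03497 M of L.
Step 2:
                   L          C          M
  I          0.07807     0.1228    0.03533
  C         0.004986   0.009971  -0.004986
  E          0.08306     0.1328    0.03034
  solve Keq expr → x = -0.004986; check Q = 20.72
Then remove 0.009416 M of M.
Step 3:
                   L          C          M
  I          0.08306     0.1328    0.02093
  C        -0.004271  -0.008542   0.004271
  E          0.07878     0.1242     0.0252
  solve Keq expr → x = 0.004271; check Q = 20.72

Direction: forward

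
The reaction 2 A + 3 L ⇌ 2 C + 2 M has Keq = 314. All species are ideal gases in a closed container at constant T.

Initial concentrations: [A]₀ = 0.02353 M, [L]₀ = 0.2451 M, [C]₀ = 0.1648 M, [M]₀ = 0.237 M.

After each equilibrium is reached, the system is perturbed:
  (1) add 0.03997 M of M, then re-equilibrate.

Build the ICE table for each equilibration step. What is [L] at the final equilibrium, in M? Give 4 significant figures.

Q₀ = 187.1 vs Keq = 314 ⇒ Q<K, forward
Step 1:
                   A          L          C          M
  init       0.02353     0.2451     0.1648      0.237
  Δ        -0.003923  -0.005885   0.003923   0.003923
  eq         0.01961     0.2392     0.1687     0.2409
  solve Keq expr → x = 0.001962; check Q = 314
Then add 0.03997 M of M.
Step 2:
                   A          L          C          M
  init       0.01961     0.2392     0.1687     0.2809
  Δ         0.002287    0.00343  -0.002287  -0.002287
  eq         0.02189     0.2426     0.1664     0.2786
  solve Keq expr → x = -0.001143; check Q = 314

[L]_eq = 0.2426 M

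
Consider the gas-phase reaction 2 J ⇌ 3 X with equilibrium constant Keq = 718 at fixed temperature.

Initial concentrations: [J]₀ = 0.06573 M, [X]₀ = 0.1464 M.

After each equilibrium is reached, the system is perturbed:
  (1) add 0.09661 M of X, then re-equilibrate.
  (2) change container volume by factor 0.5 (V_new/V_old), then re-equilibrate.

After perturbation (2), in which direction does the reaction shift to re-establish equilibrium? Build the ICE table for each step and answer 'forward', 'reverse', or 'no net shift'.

Q₀ = 0.7263 vs Keq = 718 ⇒ Q<K, forward
Step 1:
                    J           X
  init        0.06573      0.1464
  Δ          -0.06138     0.09208
  eq         0.004346      0.2385
  solve Keq expr → x = 0.03069; check Q = 718
Then add 0.09661 M of X.
Step 2:
                    J           X
  init       0.004346      0.3351
  Δ          0.002759   -0.004139
  eq         0.007105      0.3309
  solve Keq expr → x = -0.00138; check Q = 718
Then change container volume by factor 0.5 (V_new/V_old).
Step 3:
                    J           X
  init        0.01421      0.6619
  Δ          0.005511   -0.008266
  eq          0.01972      0.6536
  solve Keq expr → x = -0.002755; check Q = 718

Direction: reverse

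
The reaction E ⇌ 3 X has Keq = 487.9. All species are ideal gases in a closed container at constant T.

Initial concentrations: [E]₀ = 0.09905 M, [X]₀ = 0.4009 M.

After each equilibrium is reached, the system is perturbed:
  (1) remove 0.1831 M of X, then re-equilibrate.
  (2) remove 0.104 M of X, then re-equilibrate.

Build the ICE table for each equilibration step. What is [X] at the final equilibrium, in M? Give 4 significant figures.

[X]_eq = 0.4105 M

Q₀ = 0.6505 vs Keq = 487.9 ⇒ Q<K, forward
Step 1:
                  E         X
  Initial   0.09905    0.4009
  Change   -0.09836    0.2951
  Equil   6.9096e-04     0.696
  solve Keq expr → x = 0.09836; check Q = 487.9
Then remove 0.1831 M of X.
Step 2:
                  E         X
  Initial 6.9096e-04    0.5129
  Change  -4.1245e-04  0.001237
  Equil   2.7852e-04    0.5141
  solve Keq expr → x = 4.1245e-04; check Q = 487.9
Then remove 0.104 M of X.
Step 3:
                  E         X
  Initial 2.7852e-04    0.4101
  Change  -1.3671e-04 4.1013e-04
  Equil   1.4180e-04    0.4105
  solve Keq expr → x = 1.3671e-04; check Q = 487.9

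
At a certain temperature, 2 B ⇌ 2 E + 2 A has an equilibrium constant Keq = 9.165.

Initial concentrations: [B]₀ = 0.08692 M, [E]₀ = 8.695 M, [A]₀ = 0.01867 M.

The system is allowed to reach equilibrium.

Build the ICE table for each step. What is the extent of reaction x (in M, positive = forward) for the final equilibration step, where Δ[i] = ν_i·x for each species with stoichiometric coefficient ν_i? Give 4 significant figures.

Q₀ = 3.488 vs Keq = 9.165 ⇒ Q<K, forward
Step 1:
                  B         E         A
  Initial   0.08692     8.695   0.01867
  Change  -0.008579  0.008579  0.008579
  Equil     0.07834     8.704   0.02725
  solve Keq expr → x = 0.00429; check Q = 9.165

x = 0.00429 M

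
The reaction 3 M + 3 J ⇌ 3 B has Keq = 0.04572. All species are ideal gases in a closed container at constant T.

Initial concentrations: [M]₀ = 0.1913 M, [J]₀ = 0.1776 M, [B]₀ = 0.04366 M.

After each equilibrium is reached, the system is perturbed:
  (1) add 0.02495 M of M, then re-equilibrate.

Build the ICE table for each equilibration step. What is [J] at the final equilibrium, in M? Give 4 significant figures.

[J]_eq = 0.2036 M

Q₀ = 2.122 vs Keq = 0.04572 ⇒ Q>K, reverse
Step 1:
                  M         J         B
  Initial    0.1913    0.1776   0.04366
  Change     0.0276    0.0276   -0.0276
  Equil      0.2189    0.2052   0.01606
  solve Keq expr → x = -0.0092; check Q = 0.04572
Then add 0.02495 M of M.
Step 2:
                  M         J         B
  Initial    0.2438    0.2052   0.01606
  Change  -0.001578 -0.001578  0.001578
  Equil      0.2423    0.2036   0.01764
  solve Keq expr → x = 5.2606e-04; check Q = 0.04572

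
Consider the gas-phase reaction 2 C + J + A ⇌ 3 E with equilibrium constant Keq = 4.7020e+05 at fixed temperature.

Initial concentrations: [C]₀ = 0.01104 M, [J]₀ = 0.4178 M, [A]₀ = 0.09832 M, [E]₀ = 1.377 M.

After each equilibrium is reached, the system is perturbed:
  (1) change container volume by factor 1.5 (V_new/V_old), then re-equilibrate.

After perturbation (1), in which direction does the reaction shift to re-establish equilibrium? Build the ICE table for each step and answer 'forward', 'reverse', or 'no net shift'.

Direction: reverse

Q₀ = 5.2150e+05 vs Keq = 4.7020e+05 ⇒ Q>K, reverse
Step 1:
                   C          J          A          E
  init       0.01104     0.4178    0.09832      1.377
  Δ       5.5585e-04 2.7792e-04 2.7792e-04 -8.3377e-04
  eq          0.0116     0.4181     0.0986      1.376
  solve Keq expr → x = -2.7792e-04; check Q = 4.7020e+05
Then change container volume by factor 1.5 (V_new/V_old).
Step 2:
                   C          J          A          E
  init      0.007731     0.2787    0.06573     0.9174
  Δ         0.001628 8.1406e-04 8.1406e-04  -0.002442
  eq        0.009359     0.2795    0.06655      0.915
  solve Keq expr → x = -8.1406e-04; check Q = 4.7020e+05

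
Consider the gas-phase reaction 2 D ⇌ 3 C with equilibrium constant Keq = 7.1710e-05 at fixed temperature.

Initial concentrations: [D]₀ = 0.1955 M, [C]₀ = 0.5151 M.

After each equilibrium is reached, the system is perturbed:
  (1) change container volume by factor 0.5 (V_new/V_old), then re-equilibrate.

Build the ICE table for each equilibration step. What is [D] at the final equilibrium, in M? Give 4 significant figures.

Q₀ = 3.576 vs Keq = 7.1710e-05 ⇒ Q>K, reverse
Step 1:
                   D          C
  init        0.1955     0.5151
  Δ           0.3255    -0.4882
  eq           0.521     0.0269
  solve Keq expr → x = -0.1627; check Q = 7.1710e-05
Then change container volume by factor 0.5 (V_new/V_old).
Step 2:
                   D          C
  init         1.042     0.0538
  Δ         0.007267    -0.0109
  eq           1.049     0.0429
  solve Keq expr → x = -0.003633; check Q = 7.1710e-05

[D]_eq = 1.049 M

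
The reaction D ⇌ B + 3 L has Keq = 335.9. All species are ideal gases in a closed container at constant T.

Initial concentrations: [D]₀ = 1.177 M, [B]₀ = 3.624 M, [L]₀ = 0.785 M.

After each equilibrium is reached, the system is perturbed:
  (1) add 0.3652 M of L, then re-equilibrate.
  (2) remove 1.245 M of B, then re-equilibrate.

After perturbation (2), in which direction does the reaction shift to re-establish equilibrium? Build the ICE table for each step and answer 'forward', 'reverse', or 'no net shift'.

Direction: forward

Q₀ = 1.489 vs Keq = 335.9 ⇒ Q<K, forward
Step 1:
                  D         B         L
  I           1.177     3.624     0.785
  C         -0.7786    0.7786     2.336
  E          0.3984     4.403     3.121
  solve Keq expr → x = 0.7786; check Q = 335.9
Then add 0.3652 M of L.
Step 2:
                  D         B         L
  I          0.3984     4.403     3.486
  C         0.06369  -0.06369   -0.1911
  E          0.4621     4.339     3.295
  solve Keq expr → x = -0.06369; check Q = 335.9
Then remove 1.245 M of B.
Step 3:
                  D         B         L
  I          0.4621     3.094     3.295
  C        -0.06376   0.06376    0.1913
  E          0.3983     3.158     3.486
  solve Keq expr → x = 0.06376; check Q = 335.9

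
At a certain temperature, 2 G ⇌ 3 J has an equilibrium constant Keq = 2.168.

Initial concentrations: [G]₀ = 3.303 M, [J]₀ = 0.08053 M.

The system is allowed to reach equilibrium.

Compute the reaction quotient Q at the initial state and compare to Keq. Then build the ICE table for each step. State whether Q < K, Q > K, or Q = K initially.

Q₀ = 4.7869e-05 vs Keq = 2.168 ⇒ Q<K, forward
Step 1:
                    G           J
  init          3.303     0.08053
  Δ            -1.312       1.968
  eq            1.991       2.048
  solve Keq expr → x = 0.656; check Q = 2.168

Q₀ = 4.7869e-05; Q < K (proceeds forward)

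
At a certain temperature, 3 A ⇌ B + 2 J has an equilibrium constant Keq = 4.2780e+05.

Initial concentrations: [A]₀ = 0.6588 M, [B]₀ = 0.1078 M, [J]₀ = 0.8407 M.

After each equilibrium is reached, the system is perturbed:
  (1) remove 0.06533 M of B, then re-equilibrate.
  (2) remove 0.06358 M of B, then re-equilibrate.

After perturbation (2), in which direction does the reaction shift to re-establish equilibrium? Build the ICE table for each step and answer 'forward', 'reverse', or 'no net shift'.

Direction: forward

Q₀ = 0.2665 vs Keq = 4.2780e+05 ⇒ Q<K, forward
Step 1:
                   A          B          J
  I           0.6588     0.1078     0.8407
  C          -0.6481      0.216     0.4321
  E           0.0107     0.3238      1.273
  solve Keq expr → x = 0.216; check Q = 4.2780e+05
Then remove 0.06533 M of B.
Step 2:
                   A          B          J
  I           0.0107     0.2585      1.273
  C       -7.6852e-04 2.5617e-04 5.1234e-04
  E         0.009935     0.2588      1.273
  solve Keq expr → x = 2.5617e-04; check Q = 4.2780e+05
Then remove 0.06358 M of B.
Step 3:
                   A          B          J
  I         0.009935     0.1952      1.273
  C       -8.8394e-04 2.9465e-04 5.8929e-04
  E         0.009051     0.1955      1.274
  solve Keq expr → x = 2.9465e-04; check Q = 4.2780e+05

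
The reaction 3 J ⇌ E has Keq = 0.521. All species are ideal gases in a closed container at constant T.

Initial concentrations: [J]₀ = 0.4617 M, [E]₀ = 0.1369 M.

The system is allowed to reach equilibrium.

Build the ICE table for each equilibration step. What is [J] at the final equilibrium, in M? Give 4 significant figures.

Q₀ = 1.391 vs Keq = 0.521 ⇒ Q>K, reverse
Step 1:
                   J          E
  Initial     0.4617     0.1369
  Change      0.1134    -0.0378
  Equil       0.5751     0.0991
  solve Keq expr → x = -0.0378; check Q = 0.521

[J]_eq = 0.5751 M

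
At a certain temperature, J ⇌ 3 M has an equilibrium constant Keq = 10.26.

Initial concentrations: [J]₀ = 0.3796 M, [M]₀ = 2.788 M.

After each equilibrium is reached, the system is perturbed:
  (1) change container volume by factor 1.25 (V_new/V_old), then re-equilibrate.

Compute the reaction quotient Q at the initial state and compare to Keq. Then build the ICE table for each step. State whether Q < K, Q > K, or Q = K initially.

Q₀ = 57.09; Q > K (proceeds reverse)

Q₀ = 57.09 vs Keq = 10.26 ⇒ Q>K, reverse
Step 1:
                  J         M
  Initial    0.3796     2.788
  Change     0.2943   -0.8829
  Equil      0.6739     1.905
  solve Keq expr → x = -0.2943; check Q = 10.26
Then change container volume by factor 1.25 (V_new/V_old).
Step 2:
                  J         M
  Initial    0.5391     1.524
  Change    -0.0591    0.1773
  Equil        0.48     1.701
  solve Keq expr → x = 0.0591; check Q = 10.26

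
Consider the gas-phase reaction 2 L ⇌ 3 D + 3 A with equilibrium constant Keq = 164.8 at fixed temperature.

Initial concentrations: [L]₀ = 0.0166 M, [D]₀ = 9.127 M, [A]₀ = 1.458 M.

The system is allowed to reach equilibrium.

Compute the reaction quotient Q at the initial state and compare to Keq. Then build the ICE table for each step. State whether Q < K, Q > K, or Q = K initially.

Q₀ = 8.5515e+06; Q > K (proceeds reverse)

Q₀ = 8.5515e+06 vs Keq = 164.8 ⇒ Q>K, reverse
Step 1:
                   L          D          A
  I           0.0166      9.127      1.458
  C           0.6357    -0.9535    -0.9535
  E           0.6523      8.173     0.5045
  solve Keq expr → x = -0.3178; check Q = 164.8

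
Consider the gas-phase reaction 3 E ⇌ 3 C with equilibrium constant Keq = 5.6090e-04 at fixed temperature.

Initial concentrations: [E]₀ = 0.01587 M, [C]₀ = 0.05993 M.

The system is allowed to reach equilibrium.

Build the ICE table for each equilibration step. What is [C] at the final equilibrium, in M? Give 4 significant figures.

[C]_eq = 0.005775 M

Q₀ = 53.85 vs Keq = 5.6090e-04 ⇒ Q>K, reverse
Step 1:
                    E           C
  Initial     0.01587     0.05993
  Change      0.05416    -0.05416
  Equil       0.07003    0.005775
  solve Keq expr → x = -0.01805; check Q = 5.6090e-04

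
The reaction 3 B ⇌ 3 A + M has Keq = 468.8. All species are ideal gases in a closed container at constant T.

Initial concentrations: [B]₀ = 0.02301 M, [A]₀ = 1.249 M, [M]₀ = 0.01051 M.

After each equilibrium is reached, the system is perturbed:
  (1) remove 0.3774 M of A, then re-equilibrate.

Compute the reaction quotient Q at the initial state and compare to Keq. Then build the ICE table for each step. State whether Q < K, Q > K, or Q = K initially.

Q₀ = 1681; Q > K (proceeds reverse)

Q₀ = 1681 vs Keq = 468.8 ⇒ Q>K, reverse
Step 1:
                    B           A           M
  Initial     0.02301       1.249     0.01051
  Change     0.008494   -0.008494   -0.002831
  Equil        0.0315       1.241    0.007679
  solve Keq expr → x = -0.002831; check Q = 468.8
Then remove 0.3774 M of A.
Step 2:
                    B           A           M
  Initial      0.0315      0.8631    0.007679
  Change    -0.007281    0.007281    0.002427
  Equil       0.02422      0.8704     0.01011
  solve Keq expr → x = 0.002427; check Q = 468.8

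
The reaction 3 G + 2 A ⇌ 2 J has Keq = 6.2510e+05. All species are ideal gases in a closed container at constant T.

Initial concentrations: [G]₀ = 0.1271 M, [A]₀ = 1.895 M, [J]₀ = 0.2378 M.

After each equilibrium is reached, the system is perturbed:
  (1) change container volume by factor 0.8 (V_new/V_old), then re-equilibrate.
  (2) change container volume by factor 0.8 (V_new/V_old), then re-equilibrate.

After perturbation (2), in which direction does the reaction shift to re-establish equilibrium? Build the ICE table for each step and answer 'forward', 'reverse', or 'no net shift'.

Direction: forward

Q₀ = 7.67 vs Keq = 6.2510e+05 ⇒ Q<K, forward
Step 1:
                   G          A          J
  I           0.1271      1.895     0.2378
  C          -0.1234   -0.08228    0.08228
  E         0.003681      1.813     0.3201
  solve Keq expr → x = 0.04114; check Q = 6.2510e+05
Then change container volume by factor 0.8 (V_new/V_old).
Step 2:
                   G          A          J
  I         0.004601      2.266     0.4001
  C       -9.1585e-04 -6.1057e-04 6.1057e-04
  E         0.003685      2.265     0.4007
  solve Keq expr → x = 3.0528e-04; check Q = 6.2510e+05
Then change container volume by factor 0.8 (V_new/V_old).
Step 3:
                   G          A          J
  I         0.004607      2.832     0.5009
  C       -9.1782e-04 -6.1188e-04 6.1188e-04
  E         0.003689      2.831     0.5015
  solve Keq expr → x = 3.0594e-04; check Q = 6.2510e+05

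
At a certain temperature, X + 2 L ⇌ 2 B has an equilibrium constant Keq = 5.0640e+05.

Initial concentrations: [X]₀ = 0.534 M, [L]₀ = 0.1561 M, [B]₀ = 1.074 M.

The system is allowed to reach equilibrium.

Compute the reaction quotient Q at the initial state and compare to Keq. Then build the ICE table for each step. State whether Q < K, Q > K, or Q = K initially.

Q₀ = 88.65; Q < K (proceeds forward)

Q₀ = 88.65 vs Keq = 5.0640e+05 ⇒ Q<K, forward
Step 1:
                    X           L           B
  Initial       0.534      0.1561       1.074
  Change     -0.07677     -0.1535      0.1535
  Equil        0.4572    0.002551       1.228
  solve Keq expr → x = 0.07677; check Q = 5.0640e+05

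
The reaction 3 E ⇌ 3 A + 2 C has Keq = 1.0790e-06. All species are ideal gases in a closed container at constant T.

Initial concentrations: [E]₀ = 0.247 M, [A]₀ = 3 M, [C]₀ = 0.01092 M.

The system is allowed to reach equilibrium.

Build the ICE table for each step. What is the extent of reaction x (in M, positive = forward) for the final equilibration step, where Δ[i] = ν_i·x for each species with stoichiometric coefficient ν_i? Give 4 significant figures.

Q₀ = 0.2137 vs Keq = 1.0790e-06 ⇒ Q>K, reverse
Step 1:
                    E           A           C
  Initial       0.247           3     0.01092
  Change      0.01634    -0.01634    -0.01089
  Equil        0.2633       2.984  2.7237e-05
  solve Keq expr → x = -0.005446; check Q = 1.0790e-06

x = -0.005446 M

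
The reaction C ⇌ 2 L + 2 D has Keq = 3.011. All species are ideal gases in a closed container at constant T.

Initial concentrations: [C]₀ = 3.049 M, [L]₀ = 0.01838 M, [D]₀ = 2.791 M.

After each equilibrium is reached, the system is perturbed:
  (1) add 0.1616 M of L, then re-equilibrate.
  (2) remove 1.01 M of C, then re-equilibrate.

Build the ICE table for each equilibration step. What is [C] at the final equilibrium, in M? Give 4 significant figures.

Q₀ = 8.6308e-04 vs Keq = 3.011 ⇒ Q<K, forward
Step 1:
                   C          L          D
  Initial      3.049    0.01838      2.791
  Change     -0.3877     0.7754     0.7754
  Equil        2.661     0.7937      3.566
  solve Keq expr → x = 0.3877; check Q = 3.011
Then add 0.1616 M of L.
Step 2:
                   C          L          D
  Initial      2.661     0.9553      3.566
  Change      0.0618    -0.1236    -0.1236
  Equil        2.723     0.8317      3.443
  solve Keq expr → x = -0.0618; check Q = 3.011
Then remove 1.01 M of C.
Step 3:
                   C          L          D
  Initial      1.713     0.8317      3.443
  Change     0.06625    -0.1325    -0.1325
  Equil        1.779     0.6992       3.31
  solve Keq expr → x = -0.06625; check Q = 3.011

[C]_eq = 1.779 M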